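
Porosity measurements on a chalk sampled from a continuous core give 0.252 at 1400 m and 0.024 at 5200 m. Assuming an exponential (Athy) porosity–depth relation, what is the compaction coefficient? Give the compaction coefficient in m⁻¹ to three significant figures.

Working in km (1 km = 1000 m; k in km⁻¹ = k in m⁻¹ × 1000):
Athy: n(Z) = n₀ e^(−kZ) ⇒ n₁/n₂ = e^{k(Z₂−Z₁)} ⇒ k = ln(n₁/n₂)/(Z₂−Z₁)
k = ln(0.252/0.024) / (5.2 − 1.4) = ln(10.5) / 3.8 = 2.3514 / 3.8 = 0.6188 km⁻¹

0.000619 m⁻¹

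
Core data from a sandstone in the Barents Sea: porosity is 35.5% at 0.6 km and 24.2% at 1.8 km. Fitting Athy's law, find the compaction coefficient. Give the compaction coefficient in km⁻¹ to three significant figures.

0.319 km⁻¹

Athy: n(d) = n₀ e^(−cd) ⇒ n₁/n₂ = e^{c(d₂−d₁)} ⇒ c = ln(n₁/n₂)/(d₂−d₁)
c = ln(0.355/0.242) / (1.8 − 0.6) = ln(1.467) / 1.2 = 0.3832 / 1.2 = 0.3193 km⁻¹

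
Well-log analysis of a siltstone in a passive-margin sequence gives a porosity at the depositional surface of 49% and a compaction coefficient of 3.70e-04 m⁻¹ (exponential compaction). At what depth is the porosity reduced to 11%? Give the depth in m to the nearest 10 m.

Working in km (1 km = 1000 m; k in km⁻¹ = k in m⁻¹ × 1000):
Invert Athy's law: Z = ln(phi₀/phi) / k
Z = ln(0.49/0.11) / 0.37 = ln(4.455) / 0.37 = 1.4939 / 0.37 = 4.038 km

4040 m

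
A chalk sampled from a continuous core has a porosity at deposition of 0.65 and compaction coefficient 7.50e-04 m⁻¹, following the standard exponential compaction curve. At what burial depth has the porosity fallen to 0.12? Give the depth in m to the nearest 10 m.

2250 m

Working in km (1 km = 1000 m; k in km⁻¹ = k in m⁻¹ × 1000):
Invert Athy's law: Z = ln(φ₀/φ) / k
Z = ln(0.65/0.12) / 0.75 = ln(5.417) / 0.75 = 1.6895 / 0.75 = 2.253 km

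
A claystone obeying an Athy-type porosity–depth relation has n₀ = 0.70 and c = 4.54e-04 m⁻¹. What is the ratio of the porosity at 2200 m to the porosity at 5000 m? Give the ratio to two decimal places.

3.57

Working in km (1 km = 1000 m; c in km⁻¹ = c in m⁻¹ × 1000):
n(d₁)/n(d₂) = e^(−c·d₁)/e^(−c·d₂) = e^{c(d₂−d₁)}
= exp(0.454 × 2.8) = exp(1.271) = 3.5651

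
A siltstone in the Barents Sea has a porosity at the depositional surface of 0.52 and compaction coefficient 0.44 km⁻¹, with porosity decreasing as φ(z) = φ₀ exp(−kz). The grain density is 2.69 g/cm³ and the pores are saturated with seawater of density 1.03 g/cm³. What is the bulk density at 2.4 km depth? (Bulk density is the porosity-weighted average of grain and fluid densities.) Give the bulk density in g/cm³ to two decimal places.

2.39 g/cm³

Porosity at depth: φ = 0.52·exp(−0.44×2.4) = 0.52×0.3478 = 0.1809
Bulk density: ρ_b = (1−φ)ρ_g + φ·ρ_f = 0.8191×2.69 + 0.1809×1.03
       = 2.203 + 0.186 = 2.390 g/cm³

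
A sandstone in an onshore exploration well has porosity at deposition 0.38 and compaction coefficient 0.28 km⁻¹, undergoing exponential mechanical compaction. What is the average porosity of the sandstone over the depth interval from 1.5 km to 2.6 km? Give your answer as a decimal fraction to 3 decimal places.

0.215

⟨n⟩ = (1/(z₂−z₁)) ∫ n₀ e^(−cz) dz = n₀·(e^(−c·z₁) − e^(−c·z₂)) / (c·(z₂−z₁))
e^(−0.28×1.5) = 0.6570; e^(−0.28×2.6) = 0.4829
⟨n⟩ = 0.38 × (0.6570 − 0.4829) / (0.28 × 1.1) = 0.38 × 0.5655 = 0.2149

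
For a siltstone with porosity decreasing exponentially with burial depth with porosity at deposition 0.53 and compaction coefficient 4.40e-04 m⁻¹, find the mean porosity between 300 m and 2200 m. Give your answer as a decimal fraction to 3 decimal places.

0.315

Working in km (1 km = 1000 m; k in km⁻¹ = k in m⁻¹ × 1000):
⟨n⟩ = (1/(z₂−z₁)) ∫ n₀ e^(−kz) dz = n₀·(e^(−k·z₁) − e^(−k·z₂)) / (k·(z₂−z₁))
e^(−0.44×0.3) = 0.8763; e^(−0.44×2.2) = 0.3798
⟨n⟩ = 0.53 × (0.8763 − 0.3798) / (0.44 × 1.9) = 0.53 × 0.5939 = 0.3148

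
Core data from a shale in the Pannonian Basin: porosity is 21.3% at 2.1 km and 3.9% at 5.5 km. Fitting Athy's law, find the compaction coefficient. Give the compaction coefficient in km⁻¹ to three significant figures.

0.499 km⁻¹

Athy: n(d) = n₀ e^(−βd) ⇒ n₁/n₂ = e^{β(d₂−d₁)} ⇒ β = ln(n₁/n₂)/(d₂−d₁)
β = ln(0.213/0.039) / (5.5 − 2.1) = ln(5.462) / 3.4 = 1.6977 / 3.4 = 0.4993 km⁻¹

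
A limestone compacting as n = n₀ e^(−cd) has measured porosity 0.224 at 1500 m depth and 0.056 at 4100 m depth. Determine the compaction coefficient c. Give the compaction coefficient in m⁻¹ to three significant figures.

Working in km (1 km = 1000 m; c in km⁻¹ = c in m⁻¹ × 1000):
Athy: n(d) = n₀ e^(−cd) ⇒ n₁/n₂ = e^{c(d₂−d₁)} ⇒ c = ln(n₁/n₂)/(d₂−d₁)
c = ln(0.224/0.056) / (4.1 − 1.5) = ln(4) / 2.6 = 1.3863 / 2.6 = 0.5332 km⁻¹

0.000533 m⁻¹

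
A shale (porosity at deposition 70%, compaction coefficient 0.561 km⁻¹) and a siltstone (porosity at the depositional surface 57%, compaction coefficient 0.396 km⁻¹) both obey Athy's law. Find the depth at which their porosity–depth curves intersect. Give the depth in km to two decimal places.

Set φ₀ₐ e^(−βₐz) = φ₀ᵦ e^(−βᵦz) ⇒ ln(φ₀ₐ/φ₀ᵦ) = (βₐ − βᵦ)·z
z = ln(0.7/0.57) / (0.561 − 0.396) = 0.2054 / 0.165 = 1.245 km

1.25 km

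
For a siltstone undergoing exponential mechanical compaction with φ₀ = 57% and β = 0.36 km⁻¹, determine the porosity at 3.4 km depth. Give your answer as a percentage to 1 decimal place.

16.8%

φ = φ₀·exp(−β·z) = 0.57 × exp(−0.36 × 3.4) = 0.57 × exp(−1.224)
  = 0.57 × 0.2941 = 0.1676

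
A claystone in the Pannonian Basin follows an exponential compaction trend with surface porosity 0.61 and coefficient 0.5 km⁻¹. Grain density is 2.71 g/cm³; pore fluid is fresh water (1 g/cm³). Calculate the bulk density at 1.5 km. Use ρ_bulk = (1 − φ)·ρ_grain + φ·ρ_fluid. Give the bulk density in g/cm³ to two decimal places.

2.22 g/cm³

Porosity at depth: phi = 0.61·exp(−0.5×1.5) = 0.61×0.4724 = 0.2881
Bulk density: ρ_b = (1−phi)ρ_g + phi·ρ_f = 0.7119×2.71 + 0.2881×1
       = 1.929 + 0.288 = 2.217 g/cm³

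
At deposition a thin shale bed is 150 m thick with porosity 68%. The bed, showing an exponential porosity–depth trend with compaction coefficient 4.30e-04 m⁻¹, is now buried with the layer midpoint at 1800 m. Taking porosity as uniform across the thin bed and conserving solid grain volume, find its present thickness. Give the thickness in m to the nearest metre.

70 m

Working in km (1 km = 1000 m; c in km⁻¹ = c in m⁻¹ × 1000):
Porosity at 1.8 km: φ = 0.68·exp(−0.43×1.8) = 0.3136
Solid-volume conservation: h(1−φ) = h₀(1−φ₀) ⇒ h = h₀·(1−φ₀)/(1−φ)
h = 0.15 × (1 − 0.68)/(1 − 0.3136) = 0.15 × 0.4662 = 0.0699 km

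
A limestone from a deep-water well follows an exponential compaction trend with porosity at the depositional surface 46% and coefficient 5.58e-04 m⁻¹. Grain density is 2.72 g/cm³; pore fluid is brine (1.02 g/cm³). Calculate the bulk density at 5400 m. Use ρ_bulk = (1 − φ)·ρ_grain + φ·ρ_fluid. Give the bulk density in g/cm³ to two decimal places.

2.68 g/cm³

Working in km (1 km = 1000 m; c in km⁻¹ = c in m⁻¹ × 1000):
Porosity at depth: phi = 0.46·exp(−0.558×5.4) = 0.46×0.0491 = 0.0226
Bulk density: ρ_b = (1−phi)ρ_g + phi·ρ_f = 0.9774×2.72 + 0.0226×1.02
       = 2.659 + 0.023 = 2.682 g/cm³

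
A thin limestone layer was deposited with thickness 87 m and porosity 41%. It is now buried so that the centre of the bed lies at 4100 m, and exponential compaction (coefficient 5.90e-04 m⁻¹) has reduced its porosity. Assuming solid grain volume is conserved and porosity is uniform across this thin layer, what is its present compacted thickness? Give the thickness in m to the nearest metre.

Working in km (1 km = 1000 m; k in km⁻¹ = k in m⁻¹ × 1000):
Porosity at 4.1 km: phi = 0.41·exp(−0.59×4.1) = 0.0365
Solid-volume conservation: h(1−phi) = h₀(1−phi₀) ⇒ h = h₀·(1−phi₀)/(1−phi)
h = 0.087 × (1 − 0.41)/(1 − 0.0365) = 0.087 × 0.6123 = 0.0533 km

53 m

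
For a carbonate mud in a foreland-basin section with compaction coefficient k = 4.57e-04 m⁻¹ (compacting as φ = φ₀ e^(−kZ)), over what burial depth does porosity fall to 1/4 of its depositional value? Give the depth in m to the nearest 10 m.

Working in km (1 km = 1000 m; k in km⁻¹ = k in m⁻¹ × 1000):
φ/φ₀ = 1/4 ⇒ exp(−k·Z) = 1/4 ⇒ Z = ln(4) / k
Z = 1.3863 / 0.457 = 3.033 km

3030 m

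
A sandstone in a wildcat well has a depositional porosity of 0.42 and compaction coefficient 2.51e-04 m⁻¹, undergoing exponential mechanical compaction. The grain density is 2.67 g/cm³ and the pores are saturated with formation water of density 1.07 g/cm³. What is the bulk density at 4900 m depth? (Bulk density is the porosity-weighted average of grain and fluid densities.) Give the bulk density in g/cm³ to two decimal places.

2.47 g/cm³

Working in km (1 km = 1000 m; k in km⁻¹ = k in m⁻¹ × 1000):
Porosity at depth: φ = 0.42·exp(−0.251×4.9) = 0.42×0.2923 = 0.1228
Bulk density: ρ_b = (1−φ)ρ_g + φ·ρ_f = 0.8772×2.67 + 0.1228×1.07
       = 2.342 + 0.131 = 2.474 g/cm³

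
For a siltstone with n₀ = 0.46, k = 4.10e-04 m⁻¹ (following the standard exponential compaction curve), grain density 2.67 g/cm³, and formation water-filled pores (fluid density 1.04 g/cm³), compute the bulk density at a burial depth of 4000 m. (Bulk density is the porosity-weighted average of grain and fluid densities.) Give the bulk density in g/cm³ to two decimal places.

2.52 g/cm³

Working in km (1 km = 1000 m; k in km⁻¹ = k in m⁻¹ × 1000):
Porosity at depth: n = 0.46·exp(−0.41×4) = 0.46×0.1940 = 0.0892
Bulk density: ρ_b = (1−n)ρ_g + n·ρ_f = 0.9108×2.67 + 0.0892×1.04
       = 2.432 + 0.093 = 2.525 g/cm³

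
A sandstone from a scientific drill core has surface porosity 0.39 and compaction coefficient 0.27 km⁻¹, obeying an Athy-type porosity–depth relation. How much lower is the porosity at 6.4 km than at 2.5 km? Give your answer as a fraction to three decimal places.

φ(2.5) = 0.39·e^(−0.27×2.5) = 0.1986
φ(6.4) = 0.39·e^(−0.27×6.4) = 0.0693
Δφ = 0.1986 − 0.0693 = 0.1293

0.129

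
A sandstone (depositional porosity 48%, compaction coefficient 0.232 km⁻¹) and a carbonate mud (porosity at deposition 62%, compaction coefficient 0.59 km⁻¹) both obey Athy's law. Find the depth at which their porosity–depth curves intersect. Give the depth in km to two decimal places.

0.71 km

Set n₀ₐ e^(−βₐz) = n₀ᵦ e^(−βᵦz) ⇒ ln(n₀ₐ/n₀ᵦ) = (βₐ − βᵦ)·z
z = ln(0.48/0.62) / (0.232 − 0.59) = -0.2559 / -0.358 = 0.715 km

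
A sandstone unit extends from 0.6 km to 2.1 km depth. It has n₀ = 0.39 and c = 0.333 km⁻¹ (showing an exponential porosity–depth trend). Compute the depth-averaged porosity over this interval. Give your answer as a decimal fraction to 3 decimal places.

0.251

⟨n⟩ = (1/(z₂−z₁)) ∫ n₀ e^(−cz) dz = n₀·(e^(−c·z₁) − e^(−c·z₂)) / (c·(z₂−z₁))
e^(−0.333×0.6) = 0.8189; e^(−0.333×2.1) = 0.4969
⟨n⟩ = 0.39 × (0.8189 − 0.4969) / (0.333 × 1.5) = 0.39 × 0.6446 = 0.2514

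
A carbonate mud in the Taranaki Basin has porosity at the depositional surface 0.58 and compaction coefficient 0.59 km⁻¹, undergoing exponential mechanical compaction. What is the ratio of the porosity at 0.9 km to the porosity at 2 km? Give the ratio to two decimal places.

1.91

phi(z₁)/phi(z₂) = e^(−β·z₁)/e^(−β·z₂) = e^{β(z₂−z₁)}
= exp(0.59 × 1.1) = exp(0.649) = 1.9136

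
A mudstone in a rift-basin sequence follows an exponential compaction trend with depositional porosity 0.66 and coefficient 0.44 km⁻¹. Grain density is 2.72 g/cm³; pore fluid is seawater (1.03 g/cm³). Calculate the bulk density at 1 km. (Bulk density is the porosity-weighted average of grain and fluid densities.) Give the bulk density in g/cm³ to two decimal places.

Porosity at depth: n = 0.66·exp(−0.44×1) = 0.66×0.6440 = 0.4251
Bulk density: ρ_b = (1−n)ρ_g + n·ρ_f = 0.5749×2.72 + 0.4251×1.03
       = 1.564 + 0.438 = 2.002 g/cm³

2.00 g/cm³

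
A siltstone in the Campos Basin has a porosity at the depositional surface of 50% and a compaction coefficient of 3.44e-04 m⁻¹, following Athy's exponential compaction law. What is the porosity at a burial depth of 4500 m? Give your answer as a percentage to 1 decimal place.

Working in km (1 km = 1000 m; c in km⁻¹ = c in m⁻¹ × 1000):
phi = phi₀·exp(−c·d) = 0.5 × exp(−0.344 × 4.5) = 0.5 × exp(−1.548)
  = 0.5 × 0.2127 = 0.1063

10.6%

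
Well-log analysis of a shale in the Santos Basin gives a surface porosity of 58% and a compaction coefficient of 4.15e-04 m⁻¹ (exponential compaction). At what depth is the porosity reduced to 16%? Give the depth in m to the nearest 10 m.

Working in km (1 km = 1000 m; k in km⁻¹ = k in m⁻¹ × 1000):
Invert Athy's law: Z = ln(n₀/n) / k
Z = ln(0.58/0.16) / 0.415 = ln(3.625) / 0.415 = 1.2879 / 0.415 = 3.103 km

3100 m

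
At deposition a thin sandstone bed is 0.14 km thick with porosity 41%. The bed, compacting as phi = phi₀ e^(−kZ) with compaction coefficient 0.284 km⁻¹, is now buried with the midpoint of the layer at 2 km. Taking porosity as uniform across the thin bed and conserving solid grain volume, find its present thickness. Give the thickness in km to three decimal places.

0.108 km

Porosity at 2 km: phi = 0.41·exp(−0.284×2) = 0.2323
Solid-volume conservation: h(1−phi) = h₀(1−phi₀) ⇒ h = h₀·(1−phi₀)/(1−phi)
h = 0.14 × (1 − 0.41)/(1 − 0.2323) = 0.14 × 0.7686 = 0.1076 km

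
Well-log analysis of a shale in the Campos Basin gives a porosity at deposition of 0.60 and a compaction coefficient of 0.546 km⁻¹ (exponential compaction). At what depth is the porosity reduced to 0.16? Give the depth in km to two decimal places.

Invert Athy's law: Z = ln(n₀/n) / k
Z = ln(0.6/0.16) / 0.546 = ln(3.75) / 0.546 = 1.3218 / 0.546 = 2.421 km

2.42 km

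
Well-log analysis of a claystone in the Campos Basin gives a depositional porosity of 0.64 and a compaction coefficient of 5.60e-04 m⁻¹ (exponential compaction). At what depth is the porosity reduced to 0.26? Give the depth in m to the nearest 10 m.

Working in km (1 km = 1000 m; c in km⁻¹ = c in m⁻¹ × 1000):
Invert Athy's law: z = ln(n₀/n) / c
z = ln(0.64/0.26) / 0.56 = ln(2.462) / 0.56 = 0.9008 / 0.56 = 1.609 km

1610 m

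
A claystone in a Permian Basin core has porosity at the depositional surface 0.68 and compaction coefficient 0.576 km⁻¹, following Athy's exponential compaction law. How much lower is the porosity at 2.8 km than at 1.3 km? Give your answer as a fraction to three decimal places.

φ(1.3) = 0.68·e^(−0.576×1.3) = 0.3216
φ(2.8) = 0.68·e^(−0.576×2.8) = 0.1355
Δφ = 0.3216 − 0.1355 = 0.1861

0.186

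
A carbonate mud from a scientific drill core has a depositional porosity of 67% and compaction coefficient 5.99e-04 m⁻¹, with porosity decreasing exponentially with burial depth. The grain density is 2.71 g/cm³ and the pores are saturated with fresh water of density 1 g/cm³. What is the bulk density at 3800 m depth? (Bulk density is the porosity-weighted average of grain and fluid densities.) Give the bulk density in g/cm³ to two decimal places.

2.59 g/cm³

Working in km (1 km = 1000 m; β in km⁻¹ = β in m⁻¹ × 1000):
Porosity at depth: phi = 0.67·exp(−0.599×3.8) = 0.67×0.1027 = 0.0688
Bulk density: ρ_b = (1−phi)ρ_g + phi·ρ_f = 0.9312×2.71 + 0.0688×1
       = 2.524 + 0.069 = 2.592 g/cm³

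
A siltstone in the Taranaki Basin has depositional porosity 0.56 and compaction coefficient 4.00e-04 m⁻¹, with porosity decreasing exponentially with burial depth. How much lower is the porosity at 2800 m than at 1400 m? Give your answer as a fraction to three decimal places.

Working in km (1 km = 1000 m; k in km⁻¹ = k in m⁻¹ × 1000):
φ(1.4) = 0.56·e^(−0.4×1.4) = 0.3199
φ(2.8) = 0.56·e^(−0.4×2.8) = 0.1827
Δφ = 0.3199 − 0.1827 = 0.1372

0.137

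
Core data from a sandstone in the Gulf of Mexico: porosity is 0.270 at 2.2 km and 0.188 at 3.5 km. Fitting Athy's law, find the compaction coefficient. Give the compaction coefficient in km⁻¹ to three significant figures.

0.278 km⁻¹

Athy: φ(d) = φ₀ e^(−cd) ⇒ φ₁/φ₂ = e^{c(d₂−d₁)} ⇒ c = ln(φ₁/φ₂)/(d₂−d₁)
c = ln(0.27/0.188) / (3.5 − 2.2) = ln(1.436) / 1.3 = 0.3620 / 1.3 = 0.2784 km⁻¹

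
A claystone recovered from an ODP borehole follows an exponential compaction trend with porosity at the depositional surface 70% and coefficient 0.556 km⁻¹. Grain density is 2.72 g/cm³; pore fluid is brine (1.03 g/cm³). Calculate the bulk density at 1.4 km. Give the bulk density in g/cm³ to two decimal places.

2.18 g/cm³

Porosity at depth: φ = 0.7·exp(−0.556×1.4) = 0.7×0.4591 = 0.3214
Bulk density: ρ_b = (1−φ)ρ_g + φ·ρ_f = 0.6786×2.72 + 0.3214×1.03
       = 1.846 + 0.331 = 2.177 g/cm³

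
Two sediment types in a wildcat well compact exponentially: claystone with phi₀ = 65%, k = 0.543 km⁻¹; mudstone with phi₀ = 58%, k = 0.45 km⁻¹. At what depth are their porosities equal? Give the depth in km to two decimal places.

1.23 km

Set phi₀ₐ e^(−kₐz) = phi₀ᵦ e^(−kᵦz) ⇒ ln(phi₀ₐ/phi₀ᵦ) = (kₐ − kᵦ)·z
z = ln(0.65/0.58) / (0.543 − 0.45) = 0.1139 / 0.093 = 1.225 km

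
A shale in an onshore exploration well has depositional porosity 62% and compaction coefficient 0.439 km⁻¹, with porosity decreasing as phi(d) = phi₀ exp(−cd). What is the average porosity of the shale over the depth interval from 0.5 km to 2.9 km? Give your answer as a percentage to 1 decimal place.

30.8%

⟨phi⟩ = (1/(d₂−d₁)) ∫ phi₀ e^(−cd) dd = phi₀·(e^(−c·d₁) − e^(−c·d₂)) / (c·(d₂−d₁))
e^(−0.439×0.5) = 0.8029; e^(−0.439×2.9) = 0.2800
⟨phi⟩ = 0.62 × (0.8029 − 0.2800) / (0.439 × 2.4) = 0.62 × 0.4964 = 0.3077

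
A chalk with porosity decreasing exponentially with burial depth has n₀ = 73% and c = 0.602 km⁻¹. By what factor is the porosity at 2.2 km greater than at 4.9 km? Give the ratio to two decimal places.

n(z₁)/n(z₂) = e^(−c·z₁)/e^(−c·z₂) = e^{c(z₂−z₁)}
= exp(0.602 × 2.7) = exp(1.625) = 5.0805

5.08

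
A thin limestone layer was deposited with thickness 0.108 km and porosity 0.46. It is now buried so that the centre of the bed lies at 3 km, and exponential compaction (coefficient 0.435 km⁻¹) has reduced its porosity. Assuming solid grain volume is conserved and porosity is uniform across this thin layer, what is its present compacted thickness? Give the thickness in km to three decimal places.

0.067 km

Porosity at 3 km: φ = 0.46·exp(−0.435×3) = 0.1247
Solid-volume conservation: h(1−φ) = h₀(1−φ₀) ⇒ h = h₀·(1−φ₀)/(1−φ)
h = 0.108 × (1 − 0.46)/(1 − 0.1247) = 0.108 × 0.6170 = 0.0666 km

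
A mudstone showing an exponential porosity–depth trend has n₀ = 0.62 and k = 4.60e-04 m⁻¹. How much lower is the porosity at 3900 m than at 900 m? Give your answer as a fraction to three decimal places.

0.307

Working in km (1 km = 1000 m; k in km⁻¹ = k in m⁻¹ × 1000):
n(0.9) = 0.62·e^(−0.46×0.9) = 0.4098
n(3.9) = 0.62·e^(−0.46×3.9) = 0.1031
Δn = 0.4098 − 0.1031 = 0.3067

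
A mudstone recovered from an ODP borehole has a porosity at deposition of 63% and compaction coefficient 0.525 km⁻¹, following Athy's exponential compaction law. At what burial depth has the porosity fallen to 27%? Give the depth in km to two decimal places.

1.61 km

Invert Athy's law: Z = ln(n₀/n) / β
Z = ln(0.63/0.27) / 0.525 = ln(2.333) / 0.525 = 0.8473 / 0.525 = 1.614 km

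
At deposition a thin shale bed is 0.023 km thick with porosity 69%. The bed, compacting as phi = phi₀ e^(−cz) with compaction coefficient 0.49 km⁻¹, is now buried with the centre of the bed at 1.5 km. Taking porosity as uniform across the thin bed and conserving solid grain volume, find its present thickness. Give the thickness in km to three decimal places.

Porosity at 1.5 km: phi = 0.69·exp(−0.49×1.5) = 0.3309
Solid-volume conservation: h(1−phi) = h₀(1−phi₀) ⇒ h = h₀·(1−phi₀)/(1−phi)
h = 0.023 × (1 − 0.69)/(1 − 0.3309) = 0.023 × 0.4633 = 0.0107 km

0.011 km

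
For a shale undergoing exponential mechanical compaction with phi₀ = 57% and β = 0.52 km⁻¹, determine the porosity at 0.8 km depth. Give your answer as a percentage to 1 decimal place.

phi = phi₀·exp(−β·Z) = 0.57 × exp(−0.52 × 0.8) = 0.57 × exp(−0.416)
  = 0.57 × 0.6597 = 0.3760

37.6%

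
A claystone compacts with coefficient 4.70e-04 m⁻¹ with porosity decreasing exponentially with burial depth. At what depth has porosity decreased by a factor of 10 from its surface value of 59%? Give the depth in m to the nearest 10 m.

Working in km (1 km = 1000 m; c in km⁻¹ = c in m⁻¹ × 1000):
φ/φ₀ = 1/10 ⇒ exp(−c·z) = 1/10 ⇒ z = ln(10) / c
z = 2.3026 / 0.47 = 4.899 km

4900 m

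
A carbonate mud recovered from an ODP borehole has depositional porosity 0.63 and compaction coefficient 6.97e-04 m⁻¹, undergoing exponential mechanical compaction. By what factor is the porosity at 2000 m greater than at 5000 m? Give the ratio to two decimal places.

Working in km (1 km = 1000 m; k in km⁻¹ = k in m⁻¹ × 1000):
phi(z₁)/phi(z₂) = e^(−k·z₁)/e^(−k·z₂) = e^{k(z₂−z₁)}
= exp(0.697 × 3) = exp(2.091) = 8.0930

8.09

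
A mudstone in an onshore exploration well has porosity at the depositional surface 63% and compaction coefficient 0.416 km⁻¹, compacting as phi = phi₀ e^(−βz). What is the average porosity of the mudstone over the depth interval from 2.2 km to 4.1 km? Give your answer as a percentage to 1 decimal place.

⟨phi⟩ = (1/(z₂−z₁)) ∫ phi₀ e^(−βz) dz = phi₀·(e^(−β·z₁) − e^(−β·z₂)) / (β·(z₂−z₁))
e^(−0.416×2.2) = 0.4004; e^(−0.416×4.1) = 0.1817
⟨phi⟩ = 0.63 × (0.4004 − 0.1817) / (0.416 × 1.9) = 0.63 × 0.2768 = 0.1744

17.4%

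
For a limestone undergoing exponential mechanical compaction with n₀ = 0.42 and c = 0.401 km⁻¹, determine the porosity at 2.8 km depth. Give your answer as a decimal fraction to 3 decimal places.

n = n₀·exp(−c·d) = 0.42 × exp(−0.401 × 2.8) = 0.42 × exp(−1.123)
  = 0.42 × 0.3254 = 0.1367

0.137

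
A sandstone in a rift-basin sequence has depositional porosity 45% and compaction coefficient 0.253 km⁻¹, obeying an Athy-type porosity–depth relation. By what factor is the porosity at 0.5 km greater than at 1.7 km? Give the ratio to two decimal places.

phi(d₁)/phi(d₂) = e^(−β·d₁)/e^(−β·d₂) = e^{β(d₂−d₁)}
= exp(0.253 × 1.2) = exp(0.3036) = 1.3547

1.35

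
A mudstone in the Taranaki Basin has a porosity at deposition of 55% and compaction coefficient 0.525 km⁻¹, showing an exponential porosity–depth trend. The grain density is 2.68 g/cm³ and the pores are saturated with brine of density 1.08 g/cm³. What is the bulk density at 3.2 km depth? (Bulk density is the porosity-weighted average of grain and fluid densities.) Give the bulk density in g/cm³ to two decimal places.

Porosity at depth: φ = 0.55·exp(−0.525×3.2) = 0.55×0.1864 = 0.1025
Bulk density: ρ_b = (1−φ)ρ_g + φ·ρ_f = 0.8975×2.68 + 0.1025×1.08
       = 2.405 + 0.111 = 2.516 g/cm³

2.52 g/cm³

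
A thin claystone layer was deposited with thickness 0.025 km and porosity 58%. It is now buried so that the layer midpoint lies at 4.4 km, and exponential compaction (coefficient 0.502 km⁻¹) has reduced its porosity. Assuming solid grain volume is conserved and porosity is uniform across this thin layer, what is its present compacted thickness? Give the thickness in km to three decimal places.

Porosity at 4.4 km: n = 0.58·exp(−0.502×4.4) = 0.0637
Solid-volume conservation: h(1−n) = h₀(1−n₀) ⇒ h = h₀·(1−n₀)/(1−n)
h = 0.025 × (1 − 0.58)/(1 − 0.0637) = 0.025 × 0.4486 = 0.0112 km

0.011 km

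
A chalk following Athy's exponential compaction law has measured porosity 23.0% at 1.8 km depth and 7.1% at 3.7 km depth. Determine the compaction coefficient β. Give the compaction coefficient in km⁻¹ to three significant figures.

Athy: n(z) = n₀ e^(−βz) ⇒ n₁/n₂ = e^{β(z₂−z₁)} ⇒ β = ln(n₁/n₂)/(z₂−z₁)
β = ln(0.23/0.071) / (3.7 − 1.8) = ln(3.239) / 1.9 = 1.1754 / 1.9 = 0.6186 km⁻¹

0.619 km⁻¹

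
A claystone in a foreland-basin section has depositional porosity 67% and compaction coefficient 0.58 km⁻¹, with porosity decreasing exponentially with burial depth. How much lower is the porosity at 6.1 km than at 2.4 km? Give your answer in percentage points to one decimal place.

14.7 percentage points

φ(2.4) = 0.67·e^(−0.58×2.4) = 0.1665
φ(6.1) = 0.67·e^(−0.58×6.1) = 0.0195
Δφ = 0.1665 − 0.0195 = 0.1471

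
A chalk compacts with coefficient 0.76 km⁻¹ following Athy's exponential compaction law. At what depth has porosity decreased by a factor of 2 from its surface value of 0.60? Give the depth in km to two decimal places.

0.91 km

phi/phi₀ = 1/2 ⇒ exp(−β·Z) = 1/2 ⇒ Z = ln(2) / β
Z = 0.6931 / 0.76 = 0.912 km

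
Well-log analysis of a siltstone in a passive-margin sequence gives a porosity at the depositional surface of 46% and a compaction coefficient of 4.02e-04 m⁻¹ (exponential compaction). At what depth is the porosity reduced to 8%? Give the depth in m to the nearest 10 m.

Working in km (1 km = 1000 m; k in km⁻¹ = k in m⁻¹ × 1000):
Invert Athy's law: Z = ln(n₀/n) / k
Z = ln(0.46/0.08) / 0.402 = ln(5.75) / 0.402 = 1.7492 / 0.402 = 4.351 km

4350 m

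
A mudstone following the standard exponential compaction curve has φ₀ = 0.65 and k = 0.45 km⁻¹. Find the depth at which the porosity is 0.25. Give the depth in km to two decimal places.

2.12 km

Invert Athy's law: z = ln(φ₀/φ) / k
z = ln(0.65/0.25) / 0.45 = ln(2.6) / 0.45 = 0.9555 / 0.45 = 2.123 km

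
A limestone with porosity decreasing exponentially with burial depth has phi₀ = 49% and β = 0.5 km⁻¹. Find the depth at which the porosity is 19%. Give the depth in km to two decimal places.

1.89 km

Invert Athy's law: z = ln(phi₀/phi) / β
z = ln(0.49/0.19) / 0.5 = ln(2.579) / 0.5 = 0.9474 / 0.5 = 1.895 km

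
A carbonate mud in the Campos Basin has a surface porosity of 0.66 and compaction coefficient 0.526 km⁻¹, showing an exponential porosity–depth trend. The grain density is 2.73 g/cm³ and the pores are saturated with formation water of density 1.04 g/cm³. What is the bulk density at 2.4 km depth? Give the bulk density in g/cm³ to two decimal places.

Porosity at depth: phi = 0.66·exp(−0.526×2.4) = 0.66×0.2830 = 0.1868
Bulk density: ρ_b = (1−phi)ρ_g + phi·ρ_f = 0.8132×2.73 + 0.1868×1.04
       = 2.220 + 0.194 = 2.414 g/cm³

2.41 g/cm³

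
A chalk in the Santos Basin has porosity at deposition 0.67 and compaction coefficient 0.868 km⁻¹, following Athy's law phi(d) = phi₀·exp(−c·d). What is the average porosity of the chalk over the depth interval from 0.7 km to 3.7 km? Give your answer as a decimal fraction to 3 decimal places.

⟨phi⟩ = (1/(d₂−d₁)) ∫ phi₀ e^(−cd) dd = phi₀·(e^(−c·d₁) − e^(−c·d₂)) / (c·(d₂−d₁))
e^(−0.868×0.7) = 0.5447; e^(−0.868×3.7) = 0.0403
⟨phi⟩ = 0.67 × (0.5447 − 0.0403) / (0.868 × 3) = 0.67 × 0.1937 = 0.1298

0.130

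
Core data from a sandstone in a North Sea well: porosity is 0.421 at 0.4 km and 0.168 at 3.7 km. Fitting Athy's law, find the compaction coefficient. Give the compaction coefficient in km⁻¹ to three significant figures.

0.278 km⁻¹

Athy: n(z) = n₀ e^(−cz) ⇒ n₁/n₂ = e^{c(z₂−z₁)} ⇒ c = ln(n₁/n₂)/(z₂−z₁)
c = ln(0.421/0.168) / (3.7 − 0.4) = ln(2.506) / 3.3 = 0.9187 / 3.3 = 0.2784 km⁻¹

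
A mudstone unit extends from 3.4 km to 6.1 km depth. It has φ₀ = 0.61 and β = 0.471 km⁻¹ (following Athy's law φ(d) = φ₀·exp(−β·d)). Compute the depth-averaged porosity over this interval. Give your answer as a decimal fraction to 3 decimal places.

0.070

⟨φ⟩ = (1/(d₂−d₁)) ∫ φ₀ e^(−βd) dd = φ₀·(e^(−β·d₁) − e^(−β·d₂)) / (β·(d₂−d₁))
e^(−0.471×3.4) = 0.2016; e^(−0.471×6.1) = 0.0565
⟨φ⟩ = 0.61 × (0.2016 − 0.0565) / (0.471 × 2.7) = 0.61 × 0.1141 = 0.0696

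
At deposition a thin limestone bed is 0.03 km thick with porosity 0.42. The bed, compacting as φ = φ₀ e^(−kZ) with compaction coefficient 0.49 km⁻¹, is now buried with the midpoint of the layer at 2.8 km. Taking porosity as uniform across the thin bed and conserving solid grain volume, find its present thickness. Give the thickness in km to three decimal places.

0.019 km

Porosity at 2.8 km: φ = 0.42·exp(−0.49×2.8) = 0.1065
Solid-volume conservation: h(1−φ) = h₀(1−φ₀) ⇒ h = h₀·(1−φ₀)/(1−φ)
h = 0.03 × (1 − 0.42)/(1 − 0.1065) = 0.03 × 0.6491 = 0.0195 km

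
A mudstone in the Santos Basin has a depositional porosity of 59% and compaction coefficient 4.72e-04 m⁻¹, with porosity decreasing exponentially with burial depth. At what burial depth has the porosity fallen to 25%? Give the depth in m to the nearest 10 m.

1820 m

Working in km (1 km = 1000 m; k in km⁻¹ = k in m⁻¹ × 1000):
Invert Athy's law: Z = ln(n₀/n) / k
Z = ln(0.59/0.25) / 0.472 = ln(2.36) / 0.472 = 0.8587 / 0.472 = 1.819 km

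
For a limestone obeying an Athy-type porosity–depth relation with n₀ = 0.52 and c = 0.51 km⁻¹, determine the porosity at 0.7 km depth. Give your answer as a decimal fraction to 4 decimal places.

0.3639

n = n₀·exp(−c·d) = 0.52 × exp(−0.51 × 0.7) = 0.52 × exp(−0.357)
  = 0.52 × 0.6998 = 0.3639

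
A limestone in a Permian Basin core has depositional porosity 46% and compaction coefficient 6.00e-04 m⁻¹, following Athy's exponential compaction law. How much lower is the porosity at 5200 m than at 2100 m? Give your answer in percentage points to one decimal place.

11.0 percentage points

Working in km (1 km = 1000 m; k in km⁻¹ = k in m⁻¹ × 1000):
φ(2.1) = 0.46·e^(−0.6×2.1) = 0.1305
φ(5.2) = 0.46·e^(−0.6×5.2) = 0.0203
Δφ = 0.1305 − 0.0203 = 0.1102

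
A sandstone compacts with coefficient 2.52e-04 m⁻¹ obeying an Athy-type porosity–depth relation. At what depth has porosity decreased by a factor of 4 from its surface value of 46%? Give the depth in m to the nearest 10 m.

5500 m

Working in km (1 km = 1000 m; β in km⁻¹ = β in m⁻¹ × 1000):
n/n₀ = 1/4 ⇒ exp(−β·z) = 1/4 ⇒ z = ln(4) / β
z = 1.3863 / 0.252 = 5.501 km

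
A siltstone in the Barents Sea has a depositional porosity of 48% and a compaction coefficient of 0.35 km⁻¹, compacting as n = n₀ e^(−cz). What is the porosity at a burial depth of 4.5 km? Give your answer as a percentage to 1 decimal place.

9.9%

n = n₀·exp(−c·z) = 0.48 × exp(−0.35 × 4.5) = 0.48 × exp(−1.575)
  = 0.48 × 0.2070 = 0.0994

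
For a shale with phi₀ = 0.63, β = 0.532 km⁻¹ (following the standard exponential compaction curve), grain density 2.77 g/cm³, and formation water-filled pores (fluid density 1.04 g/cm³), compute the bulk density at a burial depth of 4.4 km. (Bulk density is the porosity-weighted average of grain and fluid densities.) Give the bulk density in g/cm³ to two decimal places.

2.67 g/cm³

Porosity at depth: phi = 0.63·exp(−0.532×4.4) = 0.63×0.0963 = 0.0606
Bulk density: ρ_b = (1−phi)ρ_g + phi·ρ_f = 0.9394×2.77 + 0.0606×1.04
       = 2.602 + 0.063 = 2.665 g/cm³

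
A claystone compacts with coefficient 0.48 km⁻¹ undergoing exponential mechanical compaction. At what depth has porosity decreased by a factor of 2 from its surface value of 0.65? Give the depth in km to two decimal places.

1.44 km

φ/φ₀ = 1/2 ⇒ exp(−β·d) = 1/2 ⇒ d = ln(2) / β
d = 0.6931 / 0.48 = 1.444 km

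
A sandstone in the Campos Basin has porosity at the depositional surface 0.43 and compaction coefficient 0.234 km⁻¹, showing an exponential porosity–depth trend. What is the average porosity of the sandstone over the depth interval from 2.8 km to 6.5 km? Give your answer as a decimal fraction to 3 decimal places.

⟨n⟩ = (1/(d₂−d₁)) ∫ n₀ e^(−kd) dd = n₀·(e^(−k·d₁) − e^(−k·d₂)) / (k·(d₂−d₁))
e^(−0.234×2.8) = 0.5193; e^(−0.234×6.5) = 0.2185
⟨n⟩ = 0.43 × (0.5193 − 0.2185) / (0.234 × 3.7) = 0.43 × 0.3475 = 0.1494

0.149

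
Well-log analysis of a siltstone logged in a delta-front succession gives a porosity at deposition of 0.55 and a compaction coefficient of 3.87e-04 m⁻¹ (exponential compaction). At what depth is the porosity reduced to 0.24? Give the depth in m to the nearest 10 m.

Working in km (1 km = 1000 m; β in km⁻¹ = β in m⁻¹ × 1000):
Invert Athy's law: d = ln(φ₀/φ) / β
d = ln(0.55/0.24) / 0.387 = ln(2.292) / 0.387 = 0.8293 / 0.387 = 2.143 km

2140 m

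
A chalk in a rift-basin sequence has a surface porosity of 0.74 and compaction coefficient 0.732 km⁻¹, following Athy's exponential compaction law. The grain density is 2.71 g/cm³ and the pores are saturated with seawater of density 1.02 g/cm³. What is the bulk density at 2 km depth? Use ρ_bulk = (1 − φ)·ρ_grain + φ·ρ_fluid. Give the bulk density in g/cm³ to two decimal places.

2.42 g/cm³

Porosity at depth: phi = 0.74·exp(−0.732×2) = 0.74×0.2313 = 0.1712
Bulk density: ρ_b = (1−phi)ρ_g + phi·ρ_f = 0.8288×2.71 + 0.1712×1.02
       = 2.246 + 0.175 = 2.421 g/cm³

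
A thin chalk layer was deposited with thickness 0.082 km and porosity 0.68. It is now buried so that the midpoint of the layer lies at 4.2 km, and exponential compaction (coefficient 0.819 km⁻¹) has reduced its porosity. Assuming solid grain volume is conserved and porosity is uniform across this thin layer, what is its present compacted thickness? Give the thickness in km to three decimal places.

Porosity at 4.2 km: phi = 0.68·exp(−0.819×4.2) = 0.0218
Solid-volume conservation: h(1−phi) = h₀(1−phi₀) ⇒ h = h₀·(1−phi₀)/(1−phi)
h = 0.082 × (1 − 0.68)/(1 − 0.0218) = 0.082 × 0.3271 = 0.0268 km

0.027 km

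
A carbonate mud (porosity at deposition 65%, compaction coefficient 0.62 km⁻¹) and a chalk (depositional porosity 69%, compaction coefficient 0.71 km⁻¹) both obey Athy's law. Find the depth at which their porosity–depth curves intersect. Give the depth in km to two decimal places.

0.66 km

Set φ₀ₐ e^(−βₐz) = φ₀ᵦ e^(−βᵦz) ⇒ ln(φ₀ₐ/φ₀ᵦ) = (βₐ − βᵦ)·z
z = ln(0.65/0.69) / (0.62 − 0.71) = -0.0597 / -0.09 = 0.664 km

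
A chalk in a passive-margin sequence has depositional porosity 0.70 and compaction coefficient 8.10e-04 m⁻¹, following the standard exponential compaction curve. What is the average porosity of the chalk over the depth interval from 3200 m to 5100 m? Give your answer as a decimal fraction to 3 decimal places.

0.027

Working in km (1 km = 1000 m; β in km⁻¹ = β in m⁻¹ × 1000):
⟨phi⟩ = (1/(z₂−z₁)) ∫ phi₀ e^(−βz) dz = phi₀·(e^(−β·z₁) − e^(−β·z₂)) / (β·(z₂−z₁))
e^(−0.81×3.2) = 0.0749; e^(−0.81×5.1) = 0.0161
⟨phi⟩ = 0.7 × (0.0749 − 0.0161) / (0.81 × 1.9) = 0.7 × 0.0382 = 0.0267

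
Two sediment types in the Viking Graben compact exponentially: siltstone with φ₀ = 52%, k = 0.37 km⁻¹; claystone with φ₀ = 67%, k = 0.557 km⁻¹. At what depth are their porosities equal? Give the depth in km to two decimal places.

1.36 km

Set φ₀ₐ e^(−kₐZ) = φ₀ᵦ e^(−kᵦZ) ⇒ ln(φ₀ₐ/φ₀ᵦ) = (kₐ − kᵦ)·Z
Z = ln(0.52/0.67) / (0.37 − 0.557) = -0.2534 / -0.187 = 1.355 km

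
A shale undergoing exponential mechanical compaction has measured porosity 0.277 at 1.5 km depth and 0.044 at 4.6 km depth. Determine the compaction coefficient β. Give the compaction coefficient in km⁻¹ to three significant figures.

Athy: phi(Z) = phi₀ e^(−βZ) ⇒ phi₁/phi₂ = e^{β(Z₂−Z₁)} ⇒ β = ln(phi₁/phi₂)/(Z₂−Z₁)
β = ln(0.277/0.044) / (4.6 − 1.5) = ln(6.295) / 3.1 = 1.8398 / 3.1 = 0.5935 km⁻¹

0.593 km⁻¹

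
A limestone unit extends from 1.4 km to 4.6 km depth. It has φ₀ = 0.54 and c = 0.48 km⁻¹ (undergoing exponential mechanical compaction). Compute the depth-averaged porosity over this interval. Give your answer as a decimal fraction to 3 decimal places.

0.141

⟨φ⟩ = (1/(z₂−z₁)) ∫ φ₀ e^(−cz) dz = φ₀·(e^(−c·z₁) − e^(−c·z₂)) / (c·(z₂−z₁))
e^(−0.48×1.4) = 0.5107; e^(−0.48×4.6) = 0.1099
⟨φ⟩ = 0.54 × (0.5107 − 0.1099) / (0.48 × 3.2) = 0.54 × 0.2609 = 0.1409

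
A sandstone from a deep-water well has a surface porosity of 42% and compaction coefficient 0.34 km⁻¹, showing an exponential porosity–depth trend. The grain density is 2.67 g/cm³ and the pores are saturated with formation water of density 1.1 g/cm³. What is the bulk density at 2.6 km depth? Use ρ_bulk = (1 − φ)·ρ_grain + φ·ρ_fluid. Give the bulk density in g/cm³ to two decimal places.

2.40 g/cm³

Porosity at depth: phi = 0.42·exp(−0.34×2.6) = 0.42×0.4131 = 0.1735
Bulk density: ρ_b = (1−phi)ρ_g + phi·ρ_f = 0.8265×2.67 + 0.1735×1.1
       = 2.207 + 0.191 = 2.398 g/cm³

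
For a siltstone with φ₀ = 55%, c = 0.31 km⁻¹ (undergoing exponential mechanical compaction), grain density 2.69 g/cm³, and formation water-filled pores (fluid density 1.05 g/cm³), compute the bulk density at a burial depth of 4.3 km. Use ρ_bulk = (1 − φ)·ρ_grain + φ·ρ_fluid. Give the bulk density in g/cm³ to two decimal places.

Porosity at depth: φ = 0.55·exp(−0.31×4.3) = 0.55×0.2637 = 0.1450
Bulk density: ρ_b = (1−φ)ρ_g + φ·ρ_f = 0.8550×2.69 + 0.1450×1.05
       = 2.300 + 0.152 = 2.452 g/cm³

2.45 g/cm³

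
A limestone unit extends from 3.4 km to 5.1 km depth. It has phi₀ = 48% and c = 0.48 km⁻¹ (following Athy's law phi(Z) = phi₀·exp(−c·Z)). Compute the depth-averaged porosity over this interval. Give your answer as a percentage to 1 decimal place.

⟨phi⟩ = (1/(Z₂−Z₁)) ∫ phi₀ e^(−cZ) dZ = phi₀·(e^(−c·Z₁) − e^(−c·Z₂)) / (c·(Z₂−Z₁))
e^(−0.48×3.4) = 0.1955; e^(−0.48×5.1) = 0.0865
⟨phi⟩ = 0.48 × (0.1955 − 0.0865) / (0.48 × 1.7) = 0.48 × 0.1337 = 0.0642

6.4%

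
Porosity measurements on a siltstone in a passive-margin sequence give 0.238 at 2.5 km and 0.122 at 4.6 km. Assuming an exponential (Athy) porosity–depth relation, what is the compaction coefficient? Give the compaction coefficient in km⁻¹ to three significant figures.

0.318 km⁻¹

Athy: n(Z) = n₀ e^(−cZ) ⇒ n₁/n₂ = e^{c(Z₂−Z₁)} ⇒ c = ln(n₁/n₂)/(Z₂−Z₁)
c = ln(0.238/0.122) / (4.6 − 2.5) = ln(1.951) / 2.1 = 0.6682 / 2.1 = 0.3182 km⁻¹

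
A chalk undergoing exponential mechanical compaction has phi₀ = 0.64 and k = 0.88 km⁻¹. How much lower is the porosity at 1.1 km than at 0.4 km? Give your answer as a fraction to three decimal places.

phi(0.4) = 0.64·e^(−0.88×0.4) = 0.4501
phi(1.1) = 0.64·e^(−0.88×1.1) = 0.2431
Δphi = 0.4501 − 0.2431 = 0.2070

0.207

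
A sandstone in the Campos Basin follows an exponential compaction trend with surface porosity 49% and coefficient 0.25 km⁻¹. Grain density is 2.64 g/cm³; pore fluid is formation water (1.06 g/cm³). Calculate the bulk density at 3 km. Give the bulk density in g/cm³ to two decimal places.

Porosity at depth: n = 0.49·exp(−0.25×3) = 0.49×0.4724 = 0.2315
Bulk density: ρ_b = (1−n)ρ_g + n·ρ_f = 0.7685×2.64 + 0.2315×1.06
       = 2.029 + 0.245 = 2.274 g/cm³

2.27 g/cm³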